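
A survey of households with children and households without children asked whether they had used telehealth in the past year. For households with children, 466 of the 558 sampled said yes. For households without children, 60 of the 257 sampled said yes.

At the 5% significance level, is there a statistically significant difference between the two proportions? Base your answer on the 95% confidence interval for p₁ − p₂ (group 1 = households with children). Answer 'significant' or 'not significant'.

p̂₁ = 466/558 = 0.8351 and p̂₂ = 60/257 = 0.2335.
SE₁ = √(p̂₁(1−p̂₁)/n₁) = √(0.8351·0.1649/558) = 0.01571; SE₂ = √(0.2335·0.7665/257) = 0.02639.
Independent samples: SE of the difference = √(SE₁² + SE₂²) = √(0.0002468041 + 0.0006964321) = 0.03071.
z* for 95% confidence is 1.960, so the margin of error is 1.960 × 0.03071 = 0.06019.
Point estimate p̂₁ − p̂₂ = 0.8351 − 0.2335 = 0.6016.
0.6016 ± 0.06019 → (0.54141, 0.66179).
The interval (0.54141, 0.66179) does not contain 0, so the difference is significant.

significant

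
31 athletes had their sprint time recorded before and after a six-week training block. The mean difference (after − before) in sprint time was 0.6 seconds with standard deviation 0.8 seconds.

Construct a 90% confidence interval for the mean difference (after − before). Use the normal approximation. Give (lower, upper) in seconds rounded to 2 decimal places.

Paired design: SE = s_d/√n = 0.8/√31 = 0.1437.
z* = 1.645; margin of error = 1.645 × 0.1437 = 0.2364.
0.6 ± 0.2364 → (0.36, 0.84).

(0.36, 0.84)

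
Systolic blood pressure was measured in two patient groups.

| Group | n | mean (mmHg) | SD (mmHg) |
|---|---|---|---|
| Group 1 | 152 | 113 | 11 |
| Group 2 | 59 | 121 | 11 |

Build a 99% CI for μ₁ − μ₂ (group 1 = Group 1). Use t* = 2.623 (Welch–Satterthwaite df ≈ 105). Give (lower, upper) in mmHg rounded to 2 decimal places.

Standard errors of each mean: 11/√152 = 0.8922 and 11/√59 = 1.4321.
SE(x̄₁ − x̄₂) = √(0.8922² + 1.4321²) = 1.6873 for independent samples with unequal variances.
With t* = 2.623, the margin is 2.623 × 1.6873 = 4.4258.
x̄₁ − x̄₂ = 113 − 121 = -8.0000; the interval is -8.0000 ± 4.4258 = (-12.43, -3.57).

(-12.43, -3.57)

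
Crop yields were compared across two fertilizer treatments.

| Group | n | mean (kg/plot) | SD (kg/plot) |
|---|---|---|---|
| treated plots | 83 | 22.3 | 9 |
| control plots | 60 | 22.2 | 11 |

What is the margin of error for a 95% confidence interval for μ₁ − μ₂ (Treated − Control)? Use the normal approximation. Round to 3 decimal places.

Per-group SEs: s₁/√n₁ = 9/√83 = 0.9879, s₂/√n₂ = 11/√60 = 1.4201.
Unpooled SE of the difference: √(0.97594641 + 2.01668401) = 1.7299.
Margin of error = z* · SE = 1.960 × 1.7299 = 3.3906.

3.391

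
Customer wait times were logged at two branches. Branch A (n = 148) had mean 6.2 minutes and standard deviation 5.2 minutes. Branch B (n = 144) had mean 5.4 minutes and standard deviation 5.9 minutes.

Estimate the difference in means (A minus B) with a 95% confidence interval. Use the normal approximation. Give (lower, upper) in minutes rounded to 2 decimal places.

(-0.48, 2.08)

Per-group SEs: s₁/√n₁ = 5.2/√148 = 0.4274, s₂/√n₂ = 5.9/√144 = 0.4917.
Unpooled SE of the difference: √(0.18267076 + 0.24176889) = 0.6515.
Margin of error = z* · SE = 1.960 × 0.6515 = 1.2769.
x̄₁ − x̄₂ = 6.2 − 5.4 = 0.8000.
CI: 0.8000 ± 1.2769 = (-0.48, 2.08).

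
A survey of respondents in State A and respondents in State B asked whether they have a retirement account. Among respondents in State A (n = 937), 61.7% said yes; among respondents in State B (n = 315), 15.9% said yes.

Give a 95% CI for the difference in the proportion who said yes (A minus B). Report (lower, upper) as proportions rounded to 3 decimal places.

The two standard errors are √(0.6170×0.3830/937) = 0.01588 and √(0.1590×0.8410/315) = 0.02060.
Because the samples are independent, SE_diff = √(0.01588² + 0.02060²) = 0.02601.
Using z* = 1.960 for 95%, ME = 1.960 × 0.02601 = 0.05098.
p̂₁ − p̂₂ = 0.4580; interval 0.4580 ± 0.05098 gives (0.407, 0.509).

(0.407, 0.509)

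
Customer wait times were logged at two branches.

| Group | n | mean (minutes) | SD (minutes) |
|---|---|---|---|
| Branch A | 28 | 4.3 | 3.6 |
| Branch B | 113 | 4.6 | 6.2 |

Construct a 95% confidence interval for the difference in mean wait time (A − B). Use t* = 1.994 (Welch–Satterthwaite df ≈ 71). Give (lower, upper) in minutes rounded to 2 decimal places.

(-2.09, 1.49)

Standard errors of each mean: 3.6/√28 = 0.6803 and 6.2/√113 = 0.5832.
SE(x̄₁ − x̄₂) = √(0.6803² + 0.5832²) = 0.8961 for independent samples with unequal variances.
With t* = 1.994, the margin is 1.994 × 0.8961 = 1.7868.
x̄₁ − x̄₂ = 4.3 − 4.6 = -0.3000; the interval is -0.3000 ± 1.7868 = (-2.09, 1.49).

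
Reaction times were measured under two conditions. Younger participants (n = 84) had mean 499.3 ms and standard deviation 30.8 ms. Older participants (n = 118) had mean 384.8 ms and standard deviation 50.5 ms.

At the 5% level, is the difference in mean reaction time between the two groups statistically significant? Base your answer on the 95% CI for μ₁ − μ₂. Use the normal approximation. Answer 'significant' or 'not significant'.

SE₁ = s₁/√n₁ = 30.8/√84 = 3.3606; SE₂ = 50.5/√118 = 4.6489.
Independent samples, unequal variances: SE_diff = √(SE₁² + SE₂²) = √(11.29363236 + 21.61227121) = 5.7364.
z* = 1.960, so margin of error = 1.960 × 5.7364 = 11.2433.
Difference in means = 499.3 − 384.8 = 114.5000.
114.5000 ± 11.2433 → (103.2567, 125.7433).
The interval (103.2567, 125.7433) does not contain 0, so the difference is significant.

significant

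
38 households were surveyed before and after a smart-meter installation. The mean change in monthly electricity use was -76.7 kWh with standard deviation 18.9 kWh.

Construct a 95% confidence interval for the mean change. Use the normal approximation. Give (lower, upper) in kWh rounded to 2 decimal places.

This is a matched-pairs design, so SE = s_d/√n = 18.9/√38 = 3.0660.
Margin = 1.960 × 3.0660 = 6.0094; the interval is -76.7 ± 6.0094 = (-82.71, -70.69).

(-82.71, -70.69)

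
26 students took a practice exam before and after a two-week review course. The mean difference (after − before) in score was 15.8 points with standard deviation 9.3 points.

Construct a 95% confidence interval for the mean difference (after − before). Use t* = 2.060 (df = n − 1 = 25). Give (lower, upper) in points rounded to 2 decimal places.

(12.04, 19.56)

This is a matched-pairs design, so SE = s_d/√n = 9.3/√26 = 1.8239.
Margin = 2.060 × 1.8239 = 3.7572; the interval is 15.8 ± 3.7572 = (12.04, 19.56).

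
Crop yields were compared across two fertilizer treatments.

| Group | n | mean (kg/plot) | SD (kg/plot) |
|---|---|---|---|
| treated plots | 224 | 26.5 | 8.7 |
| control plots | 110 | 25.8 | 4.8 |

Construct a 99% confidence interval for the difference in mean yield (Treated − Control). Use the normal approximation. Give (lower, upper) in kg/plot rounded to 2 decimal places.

(-1.21, 2.61)

SE₁ = s₁/√n₁ = 8.7/√224 = 0.5813; SE₂ = 4.8/√110 = 0.4577.
Independent samples, unequal variances: SE_diff = √(SE₁² + SE₂²) = √(0.33790969 + 0.20948929) = 0.7399.
z* = 2.576, so margin of error = 2.576 × 0.7399 = 1.9060.
Difference in means = 26.5 − 25.8 = 0.7000.
0.7000 ± 1.9060 → (-1.21, 2.61).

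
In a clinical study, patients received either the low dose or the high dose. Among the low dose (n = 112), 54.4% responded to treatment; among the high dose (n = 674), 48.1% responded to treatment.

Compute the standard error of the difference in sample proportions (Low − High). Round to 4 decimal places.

Each SE is √(p̂(1−p̂)/n): √(0.5440·0.4560/112) = 0.04706 and √(0.4810·0.5190/674) = 0.01925.
SE(p̂₁ − p̂₂) = √(SE₁² + SE₂²) = √(0.0022146436 + 0.0003705625) = 0.05084, since the two samples are independent.

0.0508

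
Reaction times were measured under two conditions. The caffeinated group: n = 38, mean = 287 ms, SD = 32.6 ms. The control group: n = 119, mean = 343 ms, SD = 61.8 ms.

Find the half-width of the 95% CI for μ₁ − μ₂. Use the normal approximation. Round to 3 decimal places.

15.190

SE₁ = s₁/√n₁ = 32.6/√38 = 5.2884; SE₂ = 61.8/√119 = 5.6652.
Independent samples, unequal variances: SE_diff = √(SE₁² + SE₂²) = √(27.96717456 + 32.09449104) = 7.7499.
z* = 1.960, so margin of error = 1.960 × 7.7499 = 15.1898.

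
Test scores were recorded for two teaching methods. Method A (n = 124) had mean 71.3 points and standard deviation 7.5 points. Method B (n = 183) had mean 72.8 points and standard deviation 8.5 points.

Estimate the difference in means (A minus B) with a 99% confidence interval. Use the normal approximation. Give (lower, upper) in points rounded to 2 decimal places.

(-3.87, 0.87)

SE₁ = s₁/√n₁ = 7.5/√124 = 0.6735; SE₂ = 8.5/√183 = 0.6283.
Independent samples, unequal variances: SE_diff = √(SE₁² + SE₂²) = √(0.45360225 + 0.39476089) = 0.9211.
z* = 2.576, so margin of error = 2.576 × 0.9211 = 2.3728.
Difference in means = 71.3 − 72.8 = -1.5000.
-1.5000 ± 2.3728 → (-3.87, 0.87).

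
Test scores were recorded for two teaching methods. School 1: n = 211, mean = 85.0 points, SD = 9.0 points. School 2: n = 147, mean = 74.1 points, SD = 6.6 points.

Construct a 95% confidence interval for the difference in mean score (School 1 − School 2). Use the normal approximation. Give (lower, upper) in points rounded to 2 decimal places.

(9.28, 12.52)

Standard errors of each mean: 9.0/√211 = 0.6196 and 6.6/√147 = 0.5444.
SE(x̄₁ − x̄₂) = √(0.6196² + 0.5444²) = 0.8248 for independent samples with unequal variances.
With z* = 1.960, the margin is 1.960 × 0.8248 = 1.6166.
x̄₁ − x̄₂ = 85.0 − 74.1 = 10.9000; the interval is 10.9000 ± 1.6166 = (9.28, 12.52).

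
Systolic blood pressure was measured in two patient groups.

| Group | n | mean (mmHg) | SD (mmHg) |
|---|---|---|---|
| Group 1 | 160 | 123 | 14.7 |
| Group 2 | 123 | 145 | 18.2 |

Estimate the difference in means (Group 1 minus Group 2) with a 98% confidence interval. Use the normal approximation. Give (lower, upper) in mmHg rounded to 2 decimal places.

Standard errors of each mean: 14.7/√160 = 1.1621 and 18.2/√123 = 1.6410.
SE(x̄₁ − x̄₂) = √(1.1621² + 1.6410²) = 2.0108 for independent samples with unequal variances.
With z* = 2.326, the margin is 2.326 × 2.0108 = 4.6771.
x̄₁ − x̄₂ = 123 − 145 = -22.0000; the interval is -22.0000 ± 4.6771 = (-26.68, -17.32).

(-26.68, -17.32)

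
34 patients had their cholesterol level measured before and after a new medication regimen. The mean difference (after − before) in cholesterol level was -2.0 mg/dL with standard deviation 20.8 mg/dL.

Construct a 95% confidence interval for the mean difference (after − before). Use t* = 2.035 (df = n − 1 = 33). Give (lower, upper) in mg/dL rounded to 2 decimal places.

This is a matched-pairs design, so SE = s_d/√n = 20.8/√34 = 3.5672.
Margin = 2.035 × 3.5672 = 7.2593; the interval is -2.0 ± 7.2593 = (-9.26, 5.26).

(-9.26, 5.26)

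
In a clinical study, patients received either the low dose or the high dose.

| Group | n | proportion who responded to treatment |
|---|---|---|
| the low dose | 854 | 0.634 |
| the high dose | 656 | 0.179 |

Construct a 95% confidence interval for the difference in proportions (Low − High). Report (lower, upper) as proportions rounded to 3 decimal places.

SE₁ = √(p̂₁(1−p̂₁)/n₁) = √(0.6340·0.3660/854) = 0.01648; SE₂ = √(0.1790·0.8210/656) = 0.01497.
Independent samples: SE of the difference = √(SE₁² + SE₂²) = √(0.0002715904 + 0.0002241009) = 0.02226.
z* for 95% confidence is 1.960, so the margin of error is 1.960 × 0.02226 = 0.04363.
Point estimate p̂₁ − p̂₂ = 0.6340 − 0.1790 = 0.4550.
0.4550 ± 0.04363 → (0.411, 0.499).

(0.411, 0.499)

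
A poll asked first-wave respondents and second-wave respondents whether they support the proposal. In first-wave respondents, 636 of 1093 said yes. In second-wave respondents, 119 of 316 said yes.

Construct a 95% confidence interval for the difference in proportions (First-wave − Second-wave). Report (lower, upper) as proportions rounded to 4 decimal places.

p̂₁ = 636/1093 = 0.5819 and p̂₂ = 119/316 = 0.3766.
SE₁ = √(p̂₁(1−p̂₁)/n₁) = √(0.5819·0.4181/1093) = 0.01492; SE₂ = √(0.3766·0.6234/316) = 0.02726.
Independent samples: SE of the difference = √(SE₁² + SE₂²) = √(0.0002226064 + 0.0007431076) = 0.03108.
z* for 95% confidence is 1.960, so the margin of error is 1.960 × 0.03108 = 0.06092.
Point estimate p̂₁ − p̂₂ = 0.5819 − 0.3766 = 0.2053.
0.2053 ± 0.06092 → (0.1444, 0.2662).

(0.1444, 0.2662)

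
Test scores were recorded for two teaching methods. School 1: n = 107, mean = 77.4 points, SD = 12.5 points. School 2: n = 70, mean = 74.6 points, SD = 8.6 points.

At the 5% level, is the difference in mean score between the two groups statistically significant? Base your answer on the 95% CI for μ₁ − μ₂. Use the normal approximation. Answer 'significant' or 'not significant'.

SE₁ = s₁/√n₁ = 12.5/√107 = 1.2084; SE₂ = 8.6/√70 = 1.0279.
Independent samples, unequal variances: SE_diff = √(SE₁² + SE₂²) = √(1.46023056 + 1.05657841) = 1.5864.
z* = 1.960, so margin of error = 1.960 × 1.5864 = 3.1093.
Difference in means = 77.4 − 74.6 = 2.8000.
2.8000 ± 3.1093 → (-0.3093, 5.9093).
The interval (-0.3093, 5.9093) contains 0, so the difference is not significant.

not significant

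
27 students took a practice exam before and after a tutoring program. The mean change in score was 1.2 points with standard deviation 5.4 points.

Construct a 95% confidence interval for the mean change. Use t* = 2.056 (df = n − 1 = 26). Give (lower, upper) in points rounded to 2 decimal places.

Paired design: SE = s_d/√n = 5.4/√27 = 1.0392.
t* = 2.056; margin of error = 2.056 × 1.0392 = 2.1366.
1.2 ± 2.1366 → (-0.94, 3.34).

(-0.94, 3.34)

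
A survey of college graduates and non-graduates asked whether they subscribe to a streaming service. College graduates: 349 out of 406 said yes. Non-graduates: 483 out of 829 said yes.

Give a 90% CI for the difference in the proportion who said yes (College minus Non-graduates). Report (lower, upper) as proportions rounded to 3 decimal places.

(0.237, 0.317)

Sample proportions: 349/406 = 0.8596, 483/829 = 0.5826.
Each SE is √(p̂(1−p̂)/n): √(0.8596·0.1404/406) = 0.01724 and √(0.5826·0.4174/829) = 0.01713.
SE(p̂₁ − p̂₂) = √(SE₁² + SE₂²) = √(0.0002972176 + 0.0002934369) = 0.02430, since the two samples are independent.
At 90% confidence z* = 1.645; margin = 1.645 × 0.02430 = 0.03997.
The difference is 0.8596 − 0.5826 = 0.2770, so the interval is 0.2770 ± 0.03997 = (0.237, 0.317).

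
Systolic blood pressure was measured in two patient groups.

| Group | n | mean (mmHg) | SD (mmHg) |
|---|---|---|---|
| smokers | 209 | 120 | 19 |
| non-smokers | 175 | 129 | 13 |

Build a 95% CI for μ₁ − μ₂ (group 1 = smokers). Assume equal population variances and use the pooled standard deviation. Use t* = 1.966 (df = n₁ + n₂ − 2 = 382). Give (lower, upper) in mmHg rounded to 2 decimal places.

(-12.33, -5.67)

Pooled variance s_p² = [208·19² + 174·13²] / (209+175−2) = 273.5445, so s_p = 16.5392.
SE_diff = s_p·√(1/n₁ + 1/n₂) = 16.5392·√(1/209 + 1/175) = 1.6947.
t* = 1.966; margin = 1.966 × 1.6947 = 3.3318.
Difference = 120 − 129 = -9.0000.
-9.0000 ± 3.3318 → (-12.33, -5.67).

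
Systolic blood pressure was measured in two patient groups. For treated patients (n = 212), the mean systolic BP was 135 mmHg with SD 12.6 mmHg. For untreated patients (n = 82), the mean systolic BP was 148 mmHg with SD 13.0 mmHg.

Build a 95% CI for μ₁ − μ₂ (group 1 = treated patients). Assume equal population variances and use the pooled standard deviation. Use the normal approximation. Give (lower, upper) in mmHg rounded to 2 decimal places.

s_p = √[((n₁−1)s₁² + (n₂−1)s₂²)/(n₁+n₂−2)] = √[(211·12.6² + 81·13.0²)/292] = 12.7122.
SE = 12.7122·√(1/212 + 1/82) = 1.6532.
With z* = 1.960, margin = 1.960 × 1.6532 = 3.2403.
x̄₁ − x̄₂ = 135 − 148 = -13.0000; interval -13.0000 ± 3.2403 = (-16.24, -9.76).

(-16.24, -9.76)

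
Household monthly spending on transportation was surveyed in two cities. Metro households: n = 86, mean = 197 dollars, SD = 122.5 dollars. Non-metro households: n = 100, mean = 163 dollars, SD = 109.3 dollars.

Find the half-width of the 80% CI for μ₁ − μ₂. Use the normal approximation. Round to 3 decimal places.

Standard errors of each mean: 122.5/√86 = 13.2095 and 109.3/√100 = 10.9300.
SE(x̄₁ − x̄₂) = √(13.2095² + 10.9300²) = 17.1451 for independent samples with unequal variances.
With z* = 1.282, the margin is 1.282 × 17.1451 = 21.9800.

21.980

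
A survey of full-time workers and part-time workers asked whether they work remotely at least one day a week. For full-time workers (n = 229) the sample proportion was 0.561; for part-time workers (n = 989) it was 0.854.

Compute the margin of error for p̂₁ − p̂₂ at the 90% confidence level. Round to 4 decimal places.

Each SE is √(p̂(1−p̂)/n): √(0.5610·0.4390/229) = 0.03279 and √(0.8540·0.1460/989) = 0.01123.
SE(p̂₁ − p̂₂) = √(SE₁² + SE₂²) = √(0.0010751841 + 0.0001261129) = 0.03466, since the two samples are independent.
At 90% confidence z* = 1.645; margin = 1.645 × 0.03466 = 0.05702.

0.0570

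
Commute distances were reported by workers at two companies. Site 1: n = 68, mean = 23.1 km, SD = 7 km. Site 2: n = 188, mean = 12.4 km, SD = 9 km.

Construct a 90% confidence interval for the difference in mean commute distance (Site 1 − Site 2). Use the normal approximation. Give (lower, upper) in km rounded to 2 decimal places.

(8.93, 12.47)

SE₁ = s₁/√n₁ = 7/√68 = 0.8489; SE₂ = 9/√188 = 0.6564.
Independent samples, unequal variances: SE_diff = √(SE₁² + SE₂²) = √(0.72063121 + 0.43086096) = 1.0731.
z* = 1.645, so margin of error = 1.645 × 1.0731 = 1.7652.
Difference in means = 23.1 − 12.4 = 10.7000.
10.7000 ± 1.7652 → (8.93, 12.47).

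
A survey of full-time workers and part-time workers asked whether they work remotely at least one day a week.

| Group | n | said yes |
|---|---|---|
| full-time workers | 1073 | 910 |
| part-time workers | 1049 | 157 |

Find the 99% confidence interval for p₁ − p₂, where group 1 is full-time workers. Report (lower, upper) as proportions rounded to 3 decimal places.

Sample proportions: 910/1073 = 0.8481, 157/1049 = 0.1497.
Each SE is √(p̂(1−p̂)/n): √(0.8481·0.1519/1073) = 0.01096 and √(0.1497·0.8503/1049) = 0.01102.
SE(p̂₁ − p̂₂) = √(SE₁² + SE₂²) = √(0.0001201216 + 0.0001214404) = 0.01554, since the two samples are independent.
At 99% confidence z* = 2.576; margin = 2.576 × 0.01554 = 0.04003.
The difference is 0.8481 − 0.1497 = 0.6984, so the interval is 0.6984 ± 0.04003 = (0.658, 0.738).

(0.658, 0.738)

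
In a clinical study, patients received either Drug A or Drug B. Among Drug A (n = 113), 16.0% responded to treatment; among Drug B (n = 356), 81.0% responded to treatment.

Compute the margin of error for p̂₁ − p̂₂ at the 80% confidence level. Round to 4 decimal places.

0.0516

The two standard errors are √(0.1600×0.8400/113) = 0.03449 and √(0.8100×0.1900/356) = 0.02079.
Because the samples are independent, SE_diff = √(0.03449² + 0.02079²) = 0.04027.
Using z* = 1.282 for 80%, ME = 1.282 × 0.04027 = 0.05163.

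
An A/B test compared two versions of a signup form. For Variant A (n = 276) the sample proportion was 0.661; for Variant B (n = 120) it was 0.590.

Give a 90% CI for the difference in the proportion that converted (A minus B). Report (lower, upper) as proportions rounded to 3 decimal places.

(-0.016, 0.158)

The two standard errors are √(0.6610×0.3390/276) = 0.02849 and √(0.5900×0.4100/120) = 0.04490.
Because the samples are independent, SE_diff = √(0.02849² + 0.04490²) = 0.05318.
Using z* = 1.645 for 90%, ME = 1.645 × 0.05318 = 0.08748.
p̂₁ − p̂₂ = 0.0710; interval 0.0710 ± 0.08748 gives (-0.016, 0.158).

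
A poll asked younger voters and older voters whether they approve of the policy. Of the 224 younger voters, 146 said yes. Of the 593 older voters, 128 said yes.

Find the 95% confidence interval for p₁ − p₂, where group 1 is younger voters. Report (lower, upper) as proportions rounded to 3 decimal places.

Sample proportions: 146/224 = 0.6518, 128/593 = 0.2159.
Each SE is √(p̂(1−p̂)/n): √(0.6518·0.3482/224) = 0.03183 and √(0.2159·0.7841/593) = 0.01690.
SE(p̂₁ − p̂₂) = √(SE₁² + SE₂²) = √(0.0010131489 + 0.00028561) = 0.03604, since the two samples are independent.
At 95% confidence z* = 1.960; margin = 1.960 × 0.03604 = 0.07064.
The difference is 0.6518 − 0.2159 = 0.4359, so the interval is 0.4359 ± 0.07064 = (0.365, 0.507).

(0.365, 0.507)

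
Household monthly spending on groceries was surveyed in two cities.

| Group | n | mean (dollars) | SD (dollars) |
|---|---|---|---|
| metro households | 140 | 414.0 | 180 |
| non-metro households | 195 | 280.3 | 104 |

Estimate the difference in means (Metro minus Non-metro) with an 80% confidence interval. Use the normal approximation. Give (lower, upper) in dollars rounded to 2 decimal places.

(111.99, 155.41)

Per-group SEs: s₁/√n₁ = 180/√140 = 15.2128, s₂/√n₂ = 104/√195 = 7.4476.
Unpooled SE of the difference: √(231.42928384 + 55.46674576) = 16.9380.
Margin of error = z* · SE = 1.282 × 16.9380 = 21.7145.
x̄₁ − x̄₂ = 414.0 − 280.3 = 133.7000.
CI: 133.7000 ± 21.7145 = (111.99, 155.41).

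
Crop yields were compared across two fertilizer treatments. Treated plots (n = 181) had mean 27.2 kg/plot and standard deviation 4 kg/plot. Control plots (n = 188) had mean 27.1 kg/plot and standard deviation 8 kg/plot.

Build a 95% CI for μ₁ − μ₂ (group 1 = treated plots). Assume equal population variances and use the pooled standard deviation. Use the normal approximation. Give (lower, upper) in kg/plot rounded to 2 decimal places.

s_p = √[((n₁−1)s₁² + (n₂−1)s₂²)/(n₁+n₂−2)] = √[(180·4² + 187·8²)/367] = 6.3606.
SE = 6.3606·√(1/181 + 1/188) = 0.6624.
With z* = 1.960, margin = 1.960 × 0.6624 = 1.2983.
x̄₁ − x̄₂ = 27.2 − 27.1 = 0.1000; interval 0.1000 ± 1.2983 = (-1.20, 1.40).

(-1.20, 1.40)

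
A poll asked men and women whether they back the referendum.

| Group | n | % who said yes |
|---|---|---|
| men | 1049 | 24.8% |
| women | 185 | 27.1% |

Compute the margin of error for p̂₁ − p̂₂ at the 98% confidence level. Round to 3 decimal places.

SE₁ = √(p̂₁(1−p̂₁)/n₁) = √(0.2480·0.7520/1049) = 0.01333; SE₂ = √(0.2710·0.7290/185) = 0.03268.
Independent samples: SE of the difference = √(SE₁² + SE₂²) = √(0.0001776889 + 0.0010679824) = 0.03529.
z* for 98% confidence is 2.326, so the margin of error is 2.326 × 0.03529 = 0.08208.

0.082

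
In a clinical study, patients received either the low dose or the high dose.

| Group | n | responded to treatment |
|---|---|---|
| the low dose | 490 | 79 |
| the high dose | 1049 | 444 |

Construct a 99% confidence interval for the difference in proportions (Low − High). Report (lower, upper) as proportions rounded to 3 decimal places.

(-0.320, -0.204)

Sample proportions: 79/490 = 0.1612, 444/1049 = 0.4233.
Each SE is √(p̂(1−p̂)/n): √(0.1612·0.8388/490) = 0.01661 and √(0.4233·0.5767/1049) = 0.01525.
SE(p̂₁ − p̂₂) = √(SE₁² + SE₂²) = √(0.0002758921 + 0.0002325625) = 0.02255, since the two samples are independent.
At 99% confidence z* = 2.576; margin = 2.576 × 0.02255 = 0.05809.
The difference is 0.1612 − 0.4233 = -0.2621, so the interval is -0.2621 ± 0.05809 = (-0.320, -0.204).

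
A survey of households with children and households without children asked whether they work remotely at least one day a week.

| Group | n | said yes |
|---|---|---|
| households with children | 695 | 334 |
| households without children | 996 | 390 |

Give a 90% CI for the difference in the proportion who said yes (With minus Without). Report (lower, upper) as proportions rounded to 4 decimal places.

First, p̂₁ = 334/695 = 0.4806; p̂₂ = 390/996 = 0.3916.
The two standard errors are √(0.4806×0.5194/695) = 0.01895 and √(0.3916×0.6084/996) = 0.01547.
Because the samples are independent, SE_diff = √(0.01895² + 0.01547²) = 0.02446.
Using z* = 1.645 for 90%, ME = 1.645 × 0.02446 = 0.04024.
p̂₁ − p̂₂ = 0.0890; interval 0.0890 ± 0.04024 gives (0.0488, 0.1292).

(0.0488, 0.1292)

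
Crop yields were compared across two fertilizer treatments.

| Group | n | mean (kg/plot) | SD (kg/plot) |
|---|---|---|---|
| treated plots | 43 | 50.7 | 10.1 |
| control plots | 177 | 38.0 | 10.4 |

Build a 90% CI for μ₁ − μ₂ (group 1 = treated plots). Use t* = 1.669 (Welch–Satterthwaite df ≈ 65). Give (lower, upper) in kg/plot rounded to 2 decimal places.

SE₁ = s₁/√n₁ = 10.1/√43 = 1.5402; SE₂ = 10.4/√177 = 0.7817.
Independent samples, unequal variances: SE_diff = √(SE₁² + SE₂²) = √(2.37221604 + 0.61105489) = 1.7272.
t* = 1.669, so margin of error = 1.669 × 1.7272 = 2.8827.
Difference in means = 50.7 − 38.0 = 12.7000.
12.7000 ± 2.8827 → (9.82, 15.58).

(9.82, 15.58)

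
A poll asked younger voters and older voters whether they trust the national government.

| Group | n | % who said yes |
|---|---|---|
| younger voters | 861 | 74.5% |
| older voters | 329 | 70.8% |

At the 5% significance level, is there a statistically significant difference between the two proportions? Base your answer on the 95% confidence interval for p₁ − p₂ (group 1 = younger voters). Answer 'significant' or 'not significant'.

not significant

The two standard errors are √(0.7450×0.2550/861) = 0.01485 and √(0.7080×0.2920/329) = 0.02507.
Because the samples are independent, SE_diff = √(0.01485² + 0.02507²) = 0.02914.
Using z* = 1.960 for 95%, ME = 1.960 × 0.02914 = 0.05711.
p̂₁ − p̂₂ = 0.0370; interval 0.0370 ± 0.05711 gives (-0.02011, 0.09411).
The interval (-0.02011, 0.09411) contains 0, so the difference is not significant.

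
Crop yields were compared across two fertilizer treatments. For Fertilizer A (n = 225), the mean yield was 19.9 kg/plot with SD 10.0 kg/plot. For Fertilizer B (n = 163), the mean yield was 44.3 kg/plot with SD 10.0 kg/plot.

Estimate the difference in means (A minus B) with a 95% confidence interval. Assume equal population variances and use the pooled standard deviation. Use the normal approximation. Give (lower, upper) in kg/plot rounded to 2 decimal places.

s_p = √[((n₁−1)s₁² + (n₂−1)s₂²)/(n₁+n₂−2)] = √[(224·10.0² + 162·10.0²)/386] = 10.0000.
SE = 10.0000·√(1/225 + 1/163) = 1.0286.
With z* = 1.960, margin = 1.960 × 1.0286 = 2.0161.
x̄₁ − x̄₂ = 19.9 − 44.3 = -24.4000; interval -24.4000 ± 2.0161 = (-26.42, -22.38).

(-26.42, -22.38)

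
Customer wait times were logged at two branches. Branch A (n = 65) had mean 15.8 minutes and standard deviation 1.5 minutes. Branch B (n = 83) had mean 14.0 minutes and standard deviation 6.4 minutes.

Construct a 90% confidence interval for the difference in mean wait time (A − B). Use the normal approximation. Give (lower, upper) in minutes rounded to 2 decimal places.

Standard errors of each mean: 1.5/√65 = 0.1861 and 6.4/√83 = 0.7025.
SE(x̄₁ − x̄₂) = √(0.1861² + 0.7025²) = 0.7267 for independent samples with unequal variances.
With z* = 1.645, the margin is 1.645 × 0.7267 = 1.1954.
x̄₁ − x̄₂ = 15.8 − 14.0 = 1.8000; the interval is 1.8000 ± 1.1954 = (0.60, 3.00).

(0.60, 3.00)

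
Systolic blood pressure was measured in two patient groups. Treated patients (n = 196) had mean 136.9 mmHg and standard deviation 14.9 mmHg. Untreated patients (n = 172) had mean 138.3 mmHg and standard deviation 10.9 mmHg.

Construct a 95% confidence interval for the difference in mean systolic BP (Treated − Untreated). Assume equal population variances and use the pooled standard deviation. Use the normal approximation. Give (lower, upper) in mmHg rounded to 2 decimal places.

s_p = √[((n₁−1)s₁² + (n₂−1)s₂²)/(n₁+n₂−2)] = √[(195·14.9² + 171·10.9²)/366] = 13.1831.
SE = 13.1831·√(1/196 + 1/172) = 1.3774.
With z* = 1.960, margin = 1.960 × 1.3774 = 2.6997.
x̄₁ − x̄₂ = 136.9 − 138.3 = -1.4000; interval -1.4000 ± 2.6997 = (-4.10, 1.30).

(-4.10, 1.30)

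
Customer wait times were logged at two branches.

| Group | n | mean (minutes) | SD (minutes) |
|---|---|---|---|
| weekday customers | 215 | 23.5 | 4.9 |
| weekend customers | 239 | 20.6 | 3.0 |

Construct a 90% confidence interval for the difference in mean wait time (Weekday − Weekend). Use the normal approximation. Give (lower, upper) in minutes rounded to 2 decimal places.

(2.26, 3.54)

Per-group SEs: s₁/√n₁ = 4.9/√215 = 0.3342, s₂/√n₂ = 3.0/√239 = 0.1941.
Unpooled SE of the difference: √(0.11168964 + 0.03767481) = 0.3865.
Margin of error = z* · SE = 1.645 × 0.3865 = 0.6358.
x̄₁ − x̄₂ = 23.5 − 20.6 = 2.9000.
CI: 2.9000 ± 0.6358 = (2.26, 3.54).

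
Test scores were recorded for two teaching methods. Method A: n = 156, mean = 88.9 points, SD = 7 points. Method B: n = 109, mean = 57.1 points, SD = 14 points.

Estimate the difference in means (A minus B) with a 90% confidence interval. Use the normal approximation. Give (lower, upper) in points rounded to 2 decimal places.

(29.41, 34.19)

Per-group SEs: s₁/√n₁ = 7/√156 = 0.5604, s₂/√n₂ = 14/√109 = 1.3410.
Unpooled SE of the difference: √(0.31404816 + 1.798281) = 1.4534.
Margin of error = z* · SE = 1.645 × 1.4534 = 2.3908.
x̄₁ − x̄₂ = 88.9 − 57.1 = 31.8000.
CI: 31.8000 ± 2.3908 = (29.41, 34.19).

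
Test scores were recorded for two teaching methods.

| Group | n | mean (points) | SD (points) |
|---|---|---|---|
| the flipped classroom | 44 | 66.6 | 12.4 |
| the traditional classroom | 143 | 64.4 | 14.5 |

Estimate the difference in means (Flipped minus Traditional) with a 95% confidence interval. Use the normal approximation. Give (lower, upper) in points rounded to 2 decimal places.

(-2.17, 6.57)

Standard errors of each mean: 12.4/√44 = 1.8694 and 14.5/√143 = 1.2126.
SE(x̄₁ − x̄₂) = √(1.8694² + 1.2126²) = 2.2282 for independent samples with unequal variances.
With z* = 1.960, the margin is 1.960 × 2.2282 = 4.3673.
x̄₁ − x̄₂ = 66.6 − 64.4 = 2.2000; the interval is 2.2000 ± 4.3673 = (-2.17, 6.57).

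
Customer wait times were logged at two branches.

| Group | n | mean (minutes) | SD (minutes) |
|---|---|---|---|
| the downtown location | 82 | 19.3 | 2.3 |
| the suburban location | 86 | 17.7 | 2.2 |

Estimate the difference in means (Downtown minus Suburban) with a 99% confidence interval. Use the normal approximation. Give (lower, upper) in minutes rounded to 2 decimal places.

Per-group SEs: s₁/√n₁ = 2.3/√82 = 0.2540, s₂/√n₂ = 2.2/√86 = 0.2372.
Unpooled SE of the difference: √(0.064516 + 0.05626384) = 0.3475.
Margin of error = z* · SE = 2.576 × 0.3475 = 0.8952.
x̄₁ − x̄₂ = 19.3 − 17.7 = 1.6000.
CI: 1.6000 ± 0.8952 = (0.70, 2.50).

(0.70, 2.50)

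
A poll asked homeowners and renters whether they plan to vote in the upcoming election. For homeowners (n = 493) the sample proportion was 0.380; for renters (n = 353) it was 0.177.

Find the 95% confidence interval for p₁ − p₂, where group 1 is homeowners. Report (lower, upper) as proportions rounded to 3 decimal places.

SE₁ = √(p̂₁(1−p̂₁)/n₁) = √(0.3800·0.6200/493) = 0.02186; SE₂ = √(0.1770·0.8230/353) = 0.02031.
Independent samples: SE of the difference = √(SE₁² + SE₂²) = √(0.0004778596 + 0.0004124961) = 0.02984.
z* for 95% confidence is 1.960, so the margin of error is 1.960 × 0.02984 = 0.05849.
Point estimate p̂₁ − p̂₂ = 0.3800 − 0.1770 = 0.2030.
0.2030 ± 0.05849 → (0.145, 0.261).

(0.145, 0.261)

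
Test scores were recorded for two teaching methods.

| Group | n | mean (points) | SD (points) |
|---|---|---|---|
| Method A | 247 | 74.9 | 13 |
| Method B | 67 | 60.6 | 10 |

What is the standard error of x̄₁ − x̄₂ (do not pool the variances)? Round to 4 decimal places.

1.4754

SE₁ = s₁/√n₁ = 13/√247 = 0.8272; SE₂ = 10/√67 = 1.2217.
Independent samples, unequal variances: SE_diff = √(SE₁² + SE₂²) = √(0.68425984 + 1.49255089) = 1.4754.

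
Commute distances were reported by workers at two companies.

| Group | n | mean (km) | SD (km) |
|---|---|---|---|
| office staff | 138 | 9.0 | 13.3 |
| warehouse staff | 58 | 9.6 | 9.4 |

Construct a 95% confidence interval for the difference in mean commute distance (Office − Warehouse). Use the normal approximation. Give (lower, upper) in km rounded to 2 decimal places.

(-3.88, 2.68)

SE₁ = s₁/√n₁ = 13.3/√138 = 1.1322; SE₂ = 9.4/√58 = 1.2343.
Independent samples, unequal variances: SE_diff = √(SE₁² + SE₂²) = √(1.28187684 + 1.52349649) = 1.6749.
z* = 1.960, so margin of error = 1.960 × 1.6749 = 3.2828.
Difference in means = 9.0 − 9.6 = -0.6000.
-0.6000 ± 3.2828 → (-3.88, 2.68).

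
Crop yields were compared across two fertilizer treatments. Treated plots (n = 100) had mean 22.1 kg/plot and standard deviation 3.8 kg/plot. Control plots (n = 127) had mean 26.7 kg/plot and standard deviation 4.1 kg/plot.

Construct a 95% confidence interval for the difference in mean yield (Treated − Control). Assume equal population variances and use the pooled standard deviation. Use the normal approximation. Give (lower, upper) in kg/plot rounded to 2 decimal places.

(-5.64, -3.56)

Pooled variance s_p² = [99·3.8² + 126·4.1²] / (100+127−2) = 15.7672, so s_p = 3.9708.
SE_diff = s_p·√(1/n₁ + 1/n₂) = 3.9708·√(1/100 + 1/127) = 0.5309.
z* = 1.960; margin = 1.960 × 0.5309 = 1.0406.
Difference = 22.1 − 26.7 = -4.6000.
-4.6000 ± 1.0406 → (-5.64, -3.56).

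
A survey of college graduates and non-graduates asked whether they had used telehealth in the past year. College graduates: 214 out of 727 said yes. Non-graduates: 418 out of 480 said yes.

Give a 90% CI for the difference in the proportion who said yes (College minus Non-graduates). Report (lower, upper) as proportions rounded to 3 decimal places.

(-0.614, -0.539)

p̂₁ = 214/727 = 0.2944 and p̂₂ = 418/480 = 0.8708.
SE₁ = √(p̂₁(1−p̂₁)/n₁) = √(0.2944·0.7056/727) = 0.01690; SE₂ = √(0.8708·0.1292/480) = 0.01531.
Independent samples: SE of the difference = √(SE₁² + SE₂²) = √(0.00028561 + 0.0002343961) = 0.02280.
z* for 90% confidence is 1.645, so the margin of error is 1.645 × 0.02280 = 0.03751.
Point estimate p̂₁ − p̂₂ = 0.2944 − 0.8708 = -0.5764.
-0.5764 ± 0.03751 → (-0.614, -0.539).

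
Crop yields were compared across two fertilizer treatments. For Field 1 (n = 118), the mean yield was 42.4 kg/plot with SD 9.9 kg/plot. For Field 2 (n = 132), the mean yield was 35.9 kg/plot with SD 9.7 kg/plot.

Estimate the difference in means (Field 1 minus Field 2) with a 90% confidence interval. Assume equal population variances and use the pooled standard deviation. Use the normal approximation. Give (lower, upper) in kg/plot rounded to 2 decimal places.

(4.46, 8.54)

Pooled variance s_p² = [117·9.9² + 131·9.7²] / (118+132−2) = 95.9394, so s_p = 9.7949.
SE_diff = s_p·√(1/n₁ + 1/n₂) = 9.7949·√(1/118 + 1/132) = 1.2409.
z* = 1.645; margin = 1.645 × 1.2409 = 2.0413.
Difference = 42.4 − 35.9 = 6.5000.
6.5000 ± 2.0413 → (4.46, 8.54).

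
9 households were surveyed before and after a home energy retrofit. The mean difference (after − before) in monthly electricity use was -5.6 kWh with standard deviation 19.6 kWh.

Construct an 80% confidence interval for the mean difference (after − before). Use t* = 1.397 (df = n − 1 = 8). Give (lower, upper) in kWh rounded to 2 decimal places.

This is a matched-pairs design, so SE = s_d/√n = 19.6/√9 = 6.5333.
Margin = 1.397 × 6.5333 = 9.1270; the interval is -5.6 ± 9.1270 = (-14.73, 3.53).

(-14.73, 3.53)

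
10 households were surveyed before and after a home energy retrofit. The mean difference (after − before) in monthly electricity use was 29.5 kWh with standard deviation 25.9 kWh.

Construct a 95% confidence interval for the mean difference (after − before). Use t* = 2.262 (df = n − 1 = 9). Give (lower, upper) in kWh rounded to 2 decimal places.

Paired design: SE = s_d/√n = 25.9/√10 = 8.1903.
t* = 2.262; margin of error = 2.262 × 8.1903 = 18.5265.
29.5 ± 18.5265 → (10.97, 48.03).

(10.97, 48.03)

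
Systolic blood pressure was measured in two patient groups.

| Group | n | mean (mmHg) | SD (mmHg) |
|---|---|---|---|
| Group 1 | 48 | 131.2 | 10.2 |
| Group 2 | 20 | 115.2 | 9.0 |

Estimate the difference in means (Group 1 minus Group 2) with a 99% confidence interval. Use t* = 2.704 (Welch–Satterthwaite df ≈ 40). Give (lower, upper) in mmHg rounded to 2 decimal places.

(9.26, 22.74)

Per-group SEs: s₁/√n₁ = 10.2/√48 = 1.4722, s₂/√n₂ = 9.0/√20 = 2.0125.
Unpooled SE of the difference: √(2.16737284 + 4.05015625) = 2.4935.
Margin of error = t* · SE = 2.704 × 2.4935 = 6.7424.
x̄₁ − x̄₂ = 131.2 − 115.2 = 16.0000.
CI: 16.0000 ± 6.7424 = (9.26, 22.74).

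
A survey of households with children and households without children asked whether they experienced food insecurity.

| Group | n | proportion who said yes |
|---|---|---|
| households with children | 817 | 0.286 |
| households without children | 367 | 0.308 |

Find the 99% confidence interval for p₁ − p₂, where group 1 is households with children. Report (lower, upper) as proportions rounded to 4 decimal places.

(-0.0962, 0.0522)

The two standard errors are √(0.2860×0.7140/817) = 0.01581 and √(0.3080×0.6920/367) = 0.02410.
Because the samples are independent, SE_diff = √(0.01581² + 0.02410²) = 0.02882.
Using z* = 2.576 for 99%, ME = 2.576 × 0.02882 = 0.07424.
p̂₁ − p̂₂ = -0.0220; interval -0.0220 ± 0.07424 gives (-0.0962, 0.0522).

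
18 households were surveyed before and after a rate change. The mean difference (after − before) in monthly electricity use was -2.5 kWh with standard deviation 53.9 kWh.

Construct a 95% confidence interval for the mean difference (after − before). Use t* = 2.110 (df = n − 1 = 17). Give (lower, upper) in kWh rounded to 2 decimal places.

This is a matched-pairs design, so SE = s_d/√n = 53.9/√18 = 12.7044.
Margin = 2.110 × 12.7044 = 26.8063; the interval is -2.5 ± 26.8063 = (-29.31, 24.31).

(-29.31, 24.31)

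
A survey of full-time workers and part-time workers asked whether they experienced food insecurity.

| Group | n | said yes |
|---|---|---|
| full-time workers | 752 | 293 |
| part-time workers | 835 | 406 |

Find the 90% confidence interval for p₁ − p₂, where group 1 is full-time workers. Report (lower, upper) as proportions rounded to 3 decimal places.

p̂₁ = 293/752 = 0.3896 and p̂₂ = 406/835 = 0.4862.
SE₁ = √(p̂₁(1−p̂₁)/n₁) = √(0.3896·0.6104/752) = 0.01778; SE₂ = √(0.4862·0.5138/835) = 0.01730.
Independent samples: SE of the difference = √(SE₁² + SE₂²) = √(0.0003161284 + 0.00029929) = 0.02481.
z* for 90% confidence is 1.645, so the margin of error is 1.645 × 0.02481 = 0.04081.
Point estimate p̂₁ − p̂₂ = 0.3896 − 0.4862 = -0.0966.
-0.0966 ± 0.04081 → (-0.137, -0.056).

(-0.137, -0.056)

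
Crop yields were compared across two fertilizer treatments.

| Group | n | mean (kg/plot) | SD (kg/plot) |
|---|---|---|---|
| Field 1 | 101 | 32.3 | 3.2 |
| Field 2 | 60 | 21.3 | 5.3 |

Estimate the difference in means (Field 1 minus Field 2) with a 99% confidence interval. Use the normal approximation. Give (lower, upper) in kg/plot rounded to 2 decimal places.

(9.06, 12.94)

Standard errors of each mean: 3.2/√101 = 0.3184 and 5.3/√60 = 0.6842.
SE(x̄₁ − x̄₂) = √(0.3184² + 0.6842²) = 0.7547 for independent samples with unequal variances.
With z* = 2.576, the margin is 2.576 × 0.7547 = 1.9441.
x̄₁ − x̄₂ = 32.3 − 21.3 = 11.0000; the interval is 11.0000 ± 1.9441 = (9.06, 12.94).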